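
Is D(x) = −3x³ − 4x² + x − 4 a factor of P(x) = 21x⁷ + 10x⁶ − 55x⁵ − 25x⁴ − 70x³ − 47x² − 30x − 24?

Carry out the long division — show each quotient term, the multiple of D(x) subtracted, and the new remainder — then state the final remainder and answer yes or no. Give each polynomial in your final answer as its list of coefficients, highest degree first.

Step 1: lead(21x⁷ + 10x⁶ − 55x⁵ − 25x⁴ − 70x³ − 47x² − 30x − 24) ÷ lead(D) = 21x⁷ ÷ −3x³ = −7x⁴. Subtract (−7x⁴)·D = 21x⁷ + 28x⁶ − 7x⁵ + 28x⁴. Remainder: −18x⁶ − 48x⁵ − 53x⁴ − 70x³ − 47x² − 30x − 24.
Step 2: lead(−18x⁶ − 48x⁵ − 53x⁴ − 70x³ − 47x² − 30x − 24) ÷ lead(D) = −18x⁶ ÷ −3x³ = 6x³. Subtract (6x³)·D = −18x⁶ − 24x⁵ + 6x⁴ − 24x³. Remainder: −24x⁵ − 59x⁴ − 46x³ − 47x² − 30x − 24.
Step 3: lead(−24x⁵ − 59x⁴ − 46x³ − 47x² − 30x − 24) ÷ lead(D) = −24x⁵ ÷ −3x³ = 8x². Subtract (8x²)·D = −24x⁵ − 32x⁴ + 8x³ − 32x². Remainder: −27x⁴ − 54x³ − 15x² − 30x − 24.
Step 4: lead(−27x⁴ − 54x³ − 15x² − 30x − 24) ÷ lead(D) = −27x⁴ ÷ −3x³ = 9x. Subtract (9x)·D = −27x⁴ − 36x³ + 9x² − 36x. Remainder: −18x³ − 24x² + 6x − 24.
Step 5: lead(−18x³ − 24x² + 6x − 24) ÷ lead(D) = −18x³ ÷ −3x³ = 6. Subtract (6)·D = −18x³ − 24x² + 6x − 24. Remainder: 0.

R = [0], so D(x) is a factor of P(x). yes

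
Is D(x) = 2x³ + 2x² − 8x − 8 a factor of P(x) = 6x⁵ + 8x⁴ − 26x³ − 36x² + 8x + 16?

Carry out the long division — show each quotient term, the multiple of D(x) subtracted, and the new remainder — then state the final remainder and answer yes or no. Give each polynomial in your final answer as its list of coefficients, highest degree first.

R = [0], so D(x) is a factor of P(x). yes

Step 1: lead(6x⁵ + 8x⁴ − 26x³ − 36x² + 8x + 16) ÷ lead(D) = 6x⁵ ÷ 2x³ = 3x². Subtract (3x²)·D = 6x⁵ + 6x⁴ − 24x³ − 24x². Remainder: 2x⁴ − 2x³ − 12x² + 8x + 16.
Step 2: lead(2x⁴ − 2x³ − 12x² + 8x + 16) ÷ lead(D) = 2x⁴ ÷ 2x³ = x. Subtract (x)·D = 2x⁴ + 2x³ − 8x² − 8x. Remainder: −4x³ − 4x² + 16x + 16.
Step 3: lead(−4x³ − 4x² + 16x + 16) ÷ lead(D) = −4x³ ÷ 2x³ = −2. Subtract (−2)·D = −4x³ − 4x² + 16x + 16. Remainder: 0.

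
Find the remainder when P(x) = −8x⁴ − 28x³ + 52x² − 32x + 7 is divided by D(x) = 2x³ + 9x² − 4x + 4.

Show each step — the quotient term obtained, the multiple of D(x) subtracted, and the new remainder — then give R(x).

Step 1: lead(−8x⁴ − 28x³ + 52x² − 32x + 7) ÷ lead(D) = −8x⁴ ÷ 2x³ = −4x. Subtract (−4x)·D = −8x⁴ − 36x³ + 16x² − 16x. Remainder: 8x³ + 36x² − 16x + 7.
Step 2: lead(8x³ + 36x² − 16x + 7) ÷ lead(D) = 8x³ ÷ 2x³ = 4. Subtract (4)·D = 8x³ + 36x² − 16x + 16. Remainder: −9.

R(x) = −9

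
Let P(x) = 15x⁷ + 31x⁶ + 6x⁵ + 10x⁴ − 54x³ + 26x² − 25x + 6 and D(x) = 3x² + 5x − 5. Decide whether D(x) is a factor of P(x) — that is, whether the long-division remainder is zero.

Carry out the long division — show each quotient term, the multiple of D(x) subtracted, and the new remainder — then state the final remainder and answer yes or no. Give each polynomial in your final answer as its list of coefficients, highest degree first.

Step 1: lead(15x⁷ + 31x⁶ + 6x⁵ + 10x⁴ − 54x³ + 26x² − 25x + 6) ÷ lead(D) = 15x⁷ ÷ 3x² = 5x⁵. Subtract (5x⁵)·D = 15x⁷ + 25x⁶ − 25x⁵. Remainder: 6x⁶ + 31x⁵ + 10x⁴ − 54x³ + 26x² − 25x + 6.
Step 2: lead(6x⁶ + 31x⁵ + 10x⁴ − 54x³ + 26x² − 25x + 6) ÷ lead(D) = 6x⁶ ÷ 3x² = 2x⁴. Subtract (2x⁴)·D = 6x⁶ + 10x⁵ − 10x⁴. Remainder: 21x⁵ + 20x⁴ − 54x³ + 26x² − 25x + 6.
Step 3: lead(21x⁵ + 20x⁴ − 54x³ + 26x² − 25x + 6) ÷ lead(D) = 21x⁵ ÷ 3x² = 7x³. Subtract (7x³)·D = 21x⁵ + 35x⁴ − 35x³. Remainder: −15x⁴ − 19x³ + 26x² − 25x + 6.
Step 4: lead(−15x⁴ − 19x³ + 26x² − 25x + 6) ÷ lead(D) = −15x⁴ ÷ 3x² = −5x². Subtract (−5x²)·D = −15x⁴ − 25x³ + 25x². Remainder: 6x³ + x² − 25x + 6.
Step 5: lead(6x³ + x² − 25x + 6) ÷ lead(D) = 6x³ ÷ 3x² = 2x. Subtract (2x)·D = 6x³ + 10x² − 10x. Remainder: −9x² − 15x + 6.
Step 6: lead(−9x² − 15x + 6) ÷ lead(D) = −9x² ÷ 3x² = −3. Subtract (−3)·D = −9x² − 15x + 15. Remainder: −9.

R = [-9], so D(x) is not a factor of P(x). no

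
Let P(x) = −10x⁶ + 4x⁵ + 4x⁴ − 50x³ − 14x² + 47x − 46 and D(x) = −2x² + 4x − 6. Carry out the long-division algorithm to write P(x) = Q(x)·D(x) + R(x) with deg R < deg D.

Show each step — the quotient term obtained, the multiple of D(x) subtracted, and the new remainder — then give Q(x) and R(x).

Step 1: lead(−10x⁶ + 4x⁵ + 4x⁴ − 50x³ − 14x² + 47x − 46) ÷ lead(D) = −10x⁶ ÷ −2x² = 5x⁴. Subtract (5x⁴)·D = −10x⁶ + 20x⁵ − 30x⁴. Remainder: −16x⁵ + 34x⁴ − 50x³ − 14x² + 47x − 46.
Step 2: lead(−16x⁵ + 34x⁴ − 50x³ − 14x² + 47x − 46) ÷ lead(D) = −16x⁵ ÷ −2x² = 8x³. Subtract (8x³)·D = −16x⁵ + 32x⁴ − 48x³. Remainder: 2x⁴ − 2x³ − 14x² + 47x − 46.
Step 3: lead(2x⁴ − 2x³ − 14x² + 47x − 46) ÷ lead(D) = 2x⁴ ÷ −2x² = −x². Subtract (−x²)·D = 2x⁴ − 4x³ + 6x². Remainder: 2x³ − 20x² + 47x − 46.
Step 4: lead(2x³ − 20x² + 47x − 46) ÷ lead(D) = 2x³ ÷ −2x² = −x. Subtract (−x)·D = 2x³ − 4x² + 6x. Remainder: −16x² + 41x − 46.
Step 5: lead(−16x² + 41x − 46) ÷ lead(D) = −16x² ÷ −2x² = 8. Subtract (8)·D = −16x² + 32x − 48. Remainder: 9x + 2.

Q(x) = 5x⁴ + 8x³ − x² − x + 8; R(x) = 9x + 2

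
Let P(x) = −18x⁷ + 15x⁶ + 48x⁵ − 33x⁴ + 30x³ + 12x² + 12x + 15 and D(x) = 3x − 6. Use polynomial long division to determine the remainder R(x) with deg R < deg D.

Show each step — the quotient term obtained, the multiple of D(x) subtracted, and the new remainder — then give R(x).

Step 1: lead(−18x⁷ + 15x⁶ + 48x⁵ − 33x⁴ + 30x³ + 12x² + 12x + 15) ÷ lead(D) = −18x⁷ ÷ 3x = −6x⁶. Subtract (−6x⁶)·D = −18x⁷ + 36x⁶. Remainder: −21x⁶ + 48x⁵ − 33x⁴ + 30x³ + 12x² + 12x + 15.
Step 2: lead(−21x⁶ + 48x⁵ − 33x⁴ + 30x³ + 12x² + 12x + 15) ÷ lead(D) = −21x⁶ ÷ 3x = −7x⁵. Subtract (−7x⁵)·D = −21x⁶ + 42x⁵. Remainder: 6x⁵ − 33x⁴ + 30x³ + 12x² + 12x + 15.
Step 3: lead(6x⁵ − 33x⁴ + 30x³ + 12x² + 12x + 15) ÷ lead(D) = 6x⁵ ÷ 3x = 2x⁴. Subtract (2x⁴)·D = 6x⁵ − 12x⁴. Remainder: −21x⁴ + 30x³ + 12x² + 12x + 15.
Step 4: lead(−21x⁴ + 30x³ + 12x² + 12x + 15) ÷ lead(D) = −21x⁴ ÷ 3x = −7x³. Subtract (−7x³)·D = −21x⁴ + 42x³. Remainder: −12x³ + 12x² + 12x + 15.
Step 5: lead(−12x³ + 12x² + 12x + 15) ÷ lead(D) = −12x³ ÷ 3x = −4x². Subtract (−4x²)·D = −12x³ + 24x². Remainder: −12x² + 12x + 15.
Step 6: lead(−12x² + 12x + 15) ÷ lead(D) = −12x² ÷ 3x = −4x. Subtract (−4x)·D = −12x² + 24x. Remainder: −12x + 15.
Step 7: lead(−12x + 15) ÷ lead(D) = −12x ÷ 3x = −4. Subtract (−4)·D = −12x + 24. Remainder: −9.

R(x) = −9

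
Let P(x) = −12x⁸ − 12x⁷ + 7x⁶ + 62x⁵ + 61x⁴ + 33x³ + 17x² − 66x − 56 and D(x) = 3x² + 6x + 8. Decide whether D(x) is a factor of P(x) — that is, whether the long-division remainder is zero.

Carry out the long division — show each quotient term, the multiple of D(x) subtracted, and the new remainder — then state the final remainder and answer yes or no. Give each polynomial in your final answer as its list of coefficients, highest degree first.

R = [0], so D(x) is a factor of P(x). yes

Step 1: lead(−12x⁸ − 12x⁷ + 7x⁶ + 62x⁵ + 61x⁴ + 33x³ + 17x² − 66x − 56) ÷ lead(D) = −12x⁸ ÷ 3x² = −4x⁶. Subtract (−4x⁶)·D = −12x⁸ − 24x⁷ − 32x⁶. Remainder: 12x⁷ + 39x⁶ + 62x⁵ + 61x⁴ + 33x³ + 17x² − 66x − 56.
Step 2: lead(12x⁷ + 39x⁶ + 62x⁵ + 61x⁴ + 33x³ + 17x² − 66x − 56) ÷ lead(D) = 12x⁷ ÷ 3x² = 4x⁵. Subtract (4x⁵)·D = 12x⁷ + 24x⁶ + 32x⁵. Remainder: 15x⁶ + 30x⁵ + 61x⁴ + 33x³ + 17x² − 66x − 56.
Step 3: lead(15x⁶ + 30x⁵ + 61x⁴ + 33x³ + 17x² − 66x − 56) ÷ lead(D) = 15x⁶ ÷ 3x² = 5x⁴. Subtract (5x⁴)·D = 15x⁶ + 30x⁵ + 40x⁴. Remainder: 21x⁴ + 33x³ + 17x² − 66x − 56.
Step 4: lead(21x⁴ + 33x³ + 17x² − 66x − 56) ÷ lead(D) = 21x⁴ ÷ 3x² = 7x². Subtract (7x²)·D = 21x⁴ + 42x³ + 56x². Remainder: −9x³ − 39x² − 66x − 56.
Step 5: lead(−9x³ − 39x² − 66x − 56) ÷ lead(D) = −9x³ ÷ 3x² = −3x. Subtract (−3x)·D = −9x³ − 18x² − 24x. Remainder: −21x² − 42x − 56.
Step 6: lead(−21x² − 42x − 56) ÷ lead(D) = −21x² ÷ 3x² = −7. Subtract (−7)·D = −21x² − 42x − 56. Remainder: 0.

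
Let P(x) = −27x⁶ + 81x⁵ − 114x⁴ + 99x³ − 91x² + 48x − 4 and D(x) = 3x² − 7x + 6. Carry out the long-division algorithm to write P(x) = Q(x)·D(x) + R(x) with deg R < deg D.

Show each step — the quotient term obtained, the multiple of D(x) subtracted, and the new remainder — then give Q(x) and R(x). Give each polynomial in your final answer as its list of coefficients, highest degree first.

Q = [-9, 6, -6, 7, -2]; R = [-8, 8]

Step 1: lead(−27x⁶ + 81x⁵ − 114x⁴ + 99x³ − 91x² + 48x − 4) ÷ lead(D) = −27x⁶ ÷ 3x² = −9x⁴. Subtract (−9x⁴)·D = −27x⁶ + 63x⁵ − 54x⁴. Remainder: 18x⁵ − 60x⁴ + 99x³ − 91x² + 48x − 4.
Step 2: lead(18x⁵ − 60x⁴ + 99x³ − 91x² + 48x − 4) ÷ lead(D) = 18x⁵ ÷ 3x² = 6x³. Subtract (6x³)·D = 18x⁵ − 42x⁴ + 36x³. Remainder: −18x⁴ + 63x³ − 91x² + 48x − 4.
Step 3: lead(−18x⁴ + 63x³ − 91x² + 48x − 4) ÷ lead(D) = −18x⁴ ÷ 3x² = −6x². Subtract (−6x²)·D = −18x⁴ + 42x³ − 36x². Remainder: 21x³ − 55x² + 48x − 4.
Step 4: lead(21x³ − 55x² + 48x − 4) ÷ lead(D) = 21x³ ÷ 3x² = 7x. Subtract (7x)·D = 21x³ − 49x² + 42x. Remainder: −6x² + 6x − 4.
Step 5: lead(−6x² + 6x − 4) ÷ lead(D) = −6x² ÷ 3x² = −2. Subtract (−2)·D = −6x² + 14x − 12. Remainder: −8x + 8.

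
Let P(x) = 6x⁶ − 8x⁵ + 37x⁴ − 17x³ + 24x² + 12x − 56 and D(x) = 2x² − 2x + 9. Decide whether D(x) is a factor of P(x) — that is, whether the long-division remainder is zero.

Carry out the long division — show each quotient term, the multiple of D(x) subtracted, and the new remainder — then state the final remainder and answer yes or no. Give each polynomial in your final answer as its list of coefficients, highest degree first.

R = [-2], so D(x) is not a factor of P(x). no

Step 1: lead(6x⁶ − 8x⁵ + 37x⁴ − 17x³ + 24x² + 12x − 56) ÷ lead(D) = 6x⁶ ÷ 2x² = 3x⁴. Subtract (3x⁴)·D = 6x⁶ − 6x⁵ + 27x⁴. Remainder: −2x⁵ + 10x⁴ − 17x³ + 24x² + 12x − 56.
Step 2: lead(−2x⁵ + 10x⁴ − 17x³ + 24x² + 12x − 56) ÷ lead(D) = −2x⁵ ÷ 2x² = −x³. Subtract (−x³)·D = −2x⁵ + 2x⁴ − 9x³. Remainder: 8x⁴ − 8x³ + 24x² + 12x − 56.
Step 3: lead(8x⁴ − 8x³ + 24x² + 12x − 56) ÷ lead(D) = 8x⁴ ÷ 2x² = 4x². Subtract (4x²)·D = 8x⁴ − 8x³ + 36x². Remainder: −12x² + 12x − 56.
Step 4: lead(−12x² + 12x − 56) ÷ lead(D) = −12x² ÷ 2x² = −6. Subtract (−6)·D = −12x² + 12x − 54. Remainder: −2.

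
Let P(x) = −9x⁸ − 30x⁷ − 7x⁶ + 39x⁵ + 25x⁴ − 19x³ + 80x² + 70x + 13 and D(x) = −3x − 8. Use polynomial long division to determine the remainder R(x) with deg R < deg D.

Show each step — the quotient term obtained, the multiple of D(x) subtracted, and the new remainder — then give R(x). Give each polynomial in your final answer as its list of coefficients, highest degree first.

R = [-3]

Step 1: lead(−9x⁸ − 30x⁷ − 7x⁶ + 39x⁵ + 25x⁴ − 19x³ + 80x² + 70x + 13) ÷ lead(D) = −9x⁸ ÷ −3x = 3x⁷. Subtract (3x⁷)·D = −9x⁸ − 24x⁷. Remainder: −6x⁷ − 7x⁶ + 39x⁵ + 25x⁴ − 19x³ + 80x² + 70x + 13.
Step 2: lead(−6x⁷ − 7x⁶ + 39x⁵ + 25x⁴ − 19x³ + 80x² + 70x + 13) ÷ lead(D) = −6x⁷ ÷ −3x = 2x⁶. Subtract (2x⁶)·D = −6x⁷ − 16x⁶. Remainder: 9x⁶ + 39x⁵ + 25x⁴ − 19x³ + 80x² + 70x + 13.
Step 3: lead(9x⁶ + 39x⁵ + 25x⁴ − 19x³ + 80x² + 70x + 13) ÷ lead(D) = 9x⁶ ÷ −3x = −3x⁵. Subtract (−3x⁵)·D = 9x⁶ + 24x⁵. Remainder: 15x⁵ + 25x⁴ − 19x³ + 80x² + 70x + 13.
Step 4: lead(15x⁵ + 25x⁴ − 19x³ + 80x² + 70x + 13) ÷ lead(D) = 15x⁵ ÷ −3x = −5x⁴. Subtract (−5x⁴)·D = 15x⁵ + 40x⁴. Remainder: −15x⁴ − 19x³ + 80x² + 70x + 13.
Step 5: lead(−15x⁴ − 19x³ + 80x² + 70x + 13) ÷ lead(D) = −15x⁴ ÷ −3x = 5x³. Subtract (5x³)·D = −15x⁴ − 40x³. Remainder: 21x³ + 80x² + 70x + 13.
Step 6: lead(21x³ + 80x² + 70x + 13) ÷ lead(D) = 21x³ ÷ −3x = −7x². Subtract (−7x²)·D = 21x³ + 56x². Remainder: 24x² + 70x + 13.
Step 7: lead(24x² + 70x + 13) ÷ lead(D) = 24x² ÷ −3x = −8x. Subtract (−8x)·D = 24x² + 64x. Remainder: 6x + 13.
Step 8: lead(6x + 13) ÷ lead(D) = 6x ÷ −3x = −2. Subtract (−2)·D = 6x + 16. Remainder: −3.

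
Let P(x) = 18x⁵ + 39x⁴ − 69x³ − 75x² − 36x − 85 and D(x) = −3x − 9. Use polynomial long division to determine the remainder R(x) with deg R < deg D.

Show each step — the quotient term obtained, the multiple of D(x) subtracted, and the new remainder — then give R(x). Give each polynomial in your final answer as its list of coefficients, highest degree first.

Step 1: lead(18x⁵ + 39x⁴ − 69x³ − 75x² − 36x − 85) ÷ lead(D) = 18x⁵ ÷ −3x = −6x⁴. Subtract (−6x⁴)·D = 18x⁵ + 54x⁴. Remainder: −15x⁴ − 69x³ − 75x² − 36x − 85.
Step 2: lead(−15x⁴ − 69x³ − 75x² − 36x − 85) ÷ lead(D) = −15x⁴ ÷ −3x = 5x³. Subtract (5x³)·D = −15x⁴ − 45x³. Remainder: −24x³ − 75x² − 36x − 85.
Step 3: lead(−24x³ − 75x² − 36x − 85) ÷ lead(D) = −24x³ ÷ −3x = 8x². Subtract (8x²)·D = −24x³ − 72x². Remainder: −3x² − 36x − 85.
Step 4: lead(−3x² − 36x − 85) ÷ lead(D) = −3x² ÷ −3x = x. Subtract (x)·D = −3x² − 9x. Remainder: −27x − 85.
Step 5: lead(−27x − 85) ÷ lead(D) = −27x ÷ −3x = 9. Subtract (9)·D = −27x − 81. Remainder: −4.

R = [-4]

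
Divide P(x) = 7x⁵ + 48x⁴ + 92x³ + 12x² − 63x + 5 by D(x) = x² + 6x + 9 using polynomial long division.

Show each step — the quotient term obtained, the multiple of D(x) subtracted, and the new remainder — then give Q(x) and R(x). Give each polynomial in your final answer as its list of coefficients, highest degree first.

Q = [7, 6, -7, 0]; R = [5]

Step 1: lead(7x⁵ + 48x⁴ + 92x³ + 12x² − 63x + 5) ÷ lead(D) = 7x⁵ ÷ x² = 7x³. Subtract (7x³)·D = 7x⁵ + 42x⁴ + 63x³. Remainder: 6x⁴ + 29x³ + 12x² − 63x + 5.
Step 2: lead(6x⁴ + 29x³ + 12x² − 63x + 5) ÷ lead(D) = 6x⁴ ÷ x² = 6x². Subtract (6x²)·D = 6x⁴ + 36x³ + 54x². Remainder: −7x³ − 42x² − 63x + 5.
Step 3: lead(−7x³ − 42x² − 63x + 5) ÷ lead(D) = −7x³ ÷ x² = −7x. Subtract (−7x)·D = −7x³ − 42x² − 63x. Remainder: 5.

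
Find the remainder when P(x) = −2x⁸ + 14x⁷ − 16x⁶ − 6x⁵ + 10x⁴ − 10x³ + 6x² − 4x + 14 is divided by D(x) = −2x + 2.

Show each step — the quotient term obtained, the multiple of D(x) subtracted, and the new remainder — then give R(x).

R(x) = 6

Step 1: lead(−2x⁸ + 14x⁷ − 16x⁶ − 6x⁵ + 10x⁴ − 10x³ + 6x² − 4x + 14) ÷ lead(D) = −2x⁸ ÷ −2x = x⁷. Subtract (x⁷)·D = −2x⁸ + 2x⁷. Remainder: 12x⁷ − 16x⁶ − 6x⁵ + 10x⁴ − 10x³ + 6x² − 4x + 14.
Step 2: lead(12x⁷ − 16x⁶ − 6x⁵ + 10x⁴ − 10x³ + 6x² − 4x + 14) ÷ lead(D) = 12x⁷ ÷ −2x = −6x⁶. Subtract (−6x⁶)·D = 12x⁷ − 12x⁶. Remainder: −4x⁶ − 6x⁵ + 10x⁴ − 10x³ + 6x² − 4x + 14.
Step 3: lead(−4x⁶ − 6x⁵ + 10x⁴ − 10x³ + 6x² − 4x + 14) ÷ lead(D) = −4x⁶ ÷ −2x = 2x⁵. Subtract (2x⁵)·D = −4x⁶ + 4x⁵. Remainder: −10x⁵ + 10x⁴ − 10x³ + 6x² − 4x + 14.
Step 4: lead(−10x⁵ + 10x⁴ − 10x³ + 6x² − 4x + 14) ÷ lead(D) = −10x⁵ ÷ −2x = 5x⁴. Subtract (5x⁴)·D = −10x⁵ + 10x⁴. Remainder: −10x³ + 6x² − 4x + 14.
Step 5: lead(−10x³ + 6x² − 4x + 14) ÷ lead(D) = −10x³ ÷ −2x = 5x². Subtract (5x²)·D = −10x³ + 10x². Remainder: −4x² − 4x + 14.
Step 6: lead(−4x² − 4x + 14) ÷ lead(D) = −4x² ÷ −2x = 2x. Subtract (2x)·D = −4x² + 4x. Remainder: −8x + 14.
Step 7: lead(−8x + 14) ÷ lead(D) = −8x ÷ −2x = 4. Subtract (4)·D = −8x + 8. Remainder: 6.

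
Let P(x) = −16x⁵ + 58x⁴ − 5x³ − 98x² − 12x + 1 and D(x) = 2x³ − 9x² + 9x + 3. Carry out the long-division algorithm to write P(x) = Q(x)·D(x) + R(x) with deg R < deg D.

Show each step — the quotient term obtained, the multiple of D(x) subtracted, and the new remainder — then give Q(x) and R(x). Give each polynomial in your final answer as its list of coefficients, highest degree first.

Step 1: lead(−16x⁵ + 58x⁴ − 5x³ − 98x² − 12x + 1) ÷ lead(D) = −16x⁵ ÷ 2x³ = −8x². Subtract (−8x²)·D = −16x⁵ + 72x⁴ − 72x³ − 24x². Remainder: −14x⁴ + 67x³ − 74x² − 12x + 1.
Step 2: lead(−14x⁴ + 67x³ − 74x² − 12x + 1) ÷ lead(D) = −14x⁴ ÷ 2x³ = −7x. Subtract (−7x)·D = −14x⁴ + 63x³ − 63x² − 21x. Remainder: 4x³ − 11x² + 9x + 1.
Step 3: lead(4x³ − 11x² + 9x + 1) ÷ lead(D) = 4x³ ÷ 2x³ = 2. Subtract (2)·D = 4x³ − 18x² + 18x + 6. Remainder: 7x² − 9x − 5.

Q = [-8, -7, 2]; R = [7, -9, -5]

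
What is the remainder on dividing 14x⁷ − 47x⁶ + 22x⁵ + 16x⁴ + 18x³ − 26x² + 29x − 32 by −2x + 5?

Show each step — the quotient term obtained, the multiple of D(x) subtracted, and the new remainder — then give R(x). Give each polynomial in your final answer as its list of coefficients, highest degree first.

Step 1: lead(14x⁷ − 47x⁶ + 22x⁵ + 16x⁴ + 18x³ − 26x² + 29x − 32) ÷ lead(D) = 14x⁷ ÷ −2x = −7x⁶. Subtract (−7x⁶)·D = 14x⁷ − 35x⁶. Remainder: −12x⁶ + 22x⁵ + 16x⁴ + 18x³ − 26x² + 29x − 32.
Step 2: lead(−12x⁶ + 22x⁵ + 16x⁴ + 18x³ − 26x² + 29x − 32) ÷ lead(D) = −12x⁶ ÷ −2x = 6x⁵. Subtract (6x⁵)·D = −12x⁶ + 30x⁵. Remainder: −8x⁵ + 16x⁴ + 18x³ − 26x² + 29x − 32.
Step 3: lead(−8x⁵ + 16x⁴ + 18x³ − 26x² + 29x − 32) ÷ lead(D) = −8x⁵ ÷ −2x = 4x⁴. Subtract (4x⁴)·D = −8x⁵ + 20x⁴. Remainder: −4x⁴ + 18x³ − 26x² + 29x − 32.
Step 4: lead(−4x⁴ + 18x³ − 26x² + 29x − 32) ÷ lead(D) = −4x⁴ ÷ −2x = 2x³. Subtract (2x³)·D = −4x⁴ + 10x³. Remainder: 8x³ − 26x² + 29x − 32.
Step 5: lead(8x³ − 26x² + 29x − 32) ÷ lead(D) = 8x³ ÷ −2x = −4x². Subtract (−4x²)·D = 8x³ − 20x². Remainder: −6x² + 29x − 32.
Step 6: lead(−6x² + 29x − 32) ÷ lead(D) = −6x² ÷ −2x = 3x. Subtract (3x)·D = −6x² + 15x. Remainder: 14x − 32.
Step 7: lead(14x − 32) ÷ lead(D) = 14x ÷ −2x = −7. Subtract (−7)·D = 14x − 35. Remainder: 3.

R = [3]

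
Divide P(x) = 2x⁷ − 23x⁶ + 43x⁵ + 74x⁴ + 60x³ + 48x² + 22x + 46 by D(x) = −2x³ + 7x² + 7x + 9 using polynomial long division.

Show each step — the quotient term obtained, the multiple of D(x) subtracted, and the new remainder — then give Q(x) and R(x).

Step 1: lead(2x⁷ − 23x⁶ + 43x⁵ + 74x⁴ + 60x³ + 48x² + 22x + 46) ÷ lead(D) = 2x⁷ ÷ −2x³ = −x⁴. Subtract (−x⁴)·D = 2x⁷ − 7x⁶ − 7x⁵ − 9x⁴. Remainder: −16x⁶ + 50x⁵ + 83x⁴ + 60x³ + 48x² + 22x + 46.
Step 2: lead(−16x⁶ + 50x⁵ + 83x⁴ + 60x³ + 48x² + 22x + 46) ÷ lead(D) = −16x⁶ ÷ −2x³ = 8x³. Subtract (8x³)·D = −16x⁶ + 56x⁵ + 56x⁴ + 72x³. Remainder: −6x⁵ + 27x⁴ − 12x³ + 48x² + 22x + 46.
Step 3: lead(−6x⁵ + 27x⁴ − 12x³ + 48x² + 22x + 46) ÷ lead(D) = −6x⁵ ÷ −2x³ = 3x². Subtract (3x²)·D = −6x⁵ + 21x⁴ + 21x³ + 27x². Remainder: 6x⁴ − 33x³ + 21x² + 22x + 46.
Step 4: lead(6x⁴ − 33x³ + 21x² + 22x + 46) ÷ lead(D) = 6x⁴ ÷ −2x³ = −3x. Subtract (−3x)·D = 6x⁴ − 21x³ − 21x² − 27x. Remainder: −12x³ + 42x² + 49x + 46.
Step 5: lead(−12x³ + 42x² + 49x + 46) ÷ lead(D) = −12x³ ÷ −2x³ = 6. Subtract (6)·D = −12x³ + 42x² + 42x + 54. Remainder: 7x − 8.

Q(x) = −x⁴ + 8x³ + 3x² − 3x + 6; R(x) = 7x − 8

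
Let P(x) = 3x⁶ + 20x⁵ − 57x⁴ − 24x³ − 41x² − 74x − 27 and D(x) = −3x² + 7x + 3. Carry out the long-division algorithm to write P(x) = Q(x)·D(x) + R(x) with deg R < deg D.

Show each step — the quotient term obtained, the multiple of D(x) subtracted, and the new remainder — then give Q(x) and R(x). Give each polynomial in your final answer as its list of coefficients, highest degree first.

Q = [-1, -9, -3, -8, -8]; R = [6, -3]

Step 1: lead(3x⁶ + 20x⁵ − 57x⁴ − 24x³ − 41x² − 74x − 27) ÷ lead(D) = 3x⁶ ÷ −3x² = −x⁴. Subtract (−x⁴)·D = 3x⁶ − 7x⁵ − 3x⁴. Remainder: 27x⁵ − 54x⁴ − 24x³ − 41x² − 74x − 27.
Step 2: lead(27x⁵ − 54x⁴ − 24x³ − 41x² − 74x − 27) ÷ lead(D) = 27x⁵ ÷ −3x² = −9x³. Subtract (−9x³)·D = 27x⁵ − 63x⁴ − 27x³. Remainder: 9x⁴ + 3x³ − 41x² − 74x − 27.
Step 3: lead(9x⁴ + 3x³ − 41x² − 74x − 27) ÷ lead(D) = 9x⁴ ÷ −3x² = −3x². Subtract (−3x²)·D = 9x⁴ − 21x³ − 9x². Remainder: 24x³ − 32x² − 74x − 27.
Step 4: lead(24x³ − 32x² − 74x − 27) ÷ lead(D) = 24x³ ÷ −3x² = −8x. Subtract (−8x)·D = 24x³ − 56x² − 24x. Remainder: 24x² − 50x − 27.
Step 5: lead(24x² − 50x − 27) ÷ lead(D) = 24x² ÷ −3x² = −8. Subtract (−8)·D = 24x² − 56x − 24. Remainder: 6x − 3.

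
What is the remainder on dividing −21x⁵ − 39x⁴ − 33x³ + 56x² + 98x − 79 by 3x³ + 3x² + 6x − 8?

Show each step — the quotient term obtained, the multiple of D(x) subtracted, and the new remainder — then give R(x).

R(x) = 9x² − 4x − 7

Step 1: lead(−21x⁵ − 39x⁴ − 33x³ + 56x² + 98x − 79) ÷ lead(D) = −21x⁵ ÷ 3x³ = −7x². Subtract (−7x²)·D = −21x⁵ − 21x⁴ − 42x³ + 56x². Remainder: −18x⁴ + 9x³ + 98x − 79.
Step 2: lead(−18x⁴ + 9x³ + 98x − 79) ÷ lead(D) = −18x⁴ ÷ 3x³ = −6x. Subtract (−6x)·D = −18x⁴ − 18x³ − 36x² + 48x. Remainder: 27x³ + 36x² + 50x − 79.
Step 3: lead(27x³ + 36x² + 50x − 79) ÷ lead(D) = 27x³ ÷ 3x³ = 9. Subtract (9)·D = 27x³ + 27x² + 54x − 72. Remainder: 9x² − 4x − 7.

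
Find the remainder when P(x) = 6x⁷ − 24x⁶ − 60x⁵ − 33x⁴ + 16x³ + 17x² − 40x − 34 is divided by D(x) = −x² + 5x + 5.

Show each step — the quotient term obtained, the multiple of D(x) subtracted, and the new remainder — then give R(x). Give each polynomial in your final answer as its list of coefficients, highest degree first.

R = [1]

Step 1: lead(6x⁷ − 24x⁶ − 60x⁵ − 33x⁴ + 16x³ + 17x² − 40x − 34) ÷ lead(D) = 6x⁷ ÷ −x² = −6x⁵. Subtract (−6x⁵)·D = 6x⁷ − 30x⁶ − 30x⁵. Remainder: 6x⁶ − 30x⁵ − 33x⁴ + 16x³ + 17x² − 40x − 34.
Step 2: lead(6x⁶ − 30x⁵ − 33x⁴ + 16x³ + 17x² − 40x − 34) ÷ lead(D) = 6x⁶ ÷ −x² = −6x⁴. Subtract (−6x⁴)·D = 6x⁶ − 30x⁵ − 30x⁴. Remainder: −3x⁴ + 16x³ + 17x² − 40x − 34.
Step 3: lead(−3x⁴ + 16x³ + 17x² − 40x − 34) ÷ lead(D) = −3x⁴ ÷ −x² = 3x². Subtract (3x²)·D = −3x⁴ + 15x³ + 15x². Remainder: x³ + 2x² − 40x − 34.
Step 4: lead(x³ + 2x² − 40x − 34) ÷ lead(D) = x³ ÷ −x² = −x. Subtract (−x)·D = x³ − 5x² − 5x. Remainder: 7x² − 35x − 34.
Step 5: lead(7x² − 35x − 34) ÷ lead(D) = 7x² ÷ −x² = −7. Subtract (−7)·D = 7x² − 35x − 35. Remainder: 1.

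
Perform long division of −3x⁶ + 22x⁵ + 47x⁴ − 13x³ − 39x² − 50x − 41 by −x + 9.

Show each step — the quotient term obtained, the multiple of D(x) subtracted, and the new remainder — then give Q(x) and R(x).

Q(x) = 3x⁵ + 5x⁴ − 2x³ − 5x² − 6x − 4; R(x) = −5

Step 1: lead(−3x⁶ + 22x⁵ + 47x⁴ − 13x³ − 39x² − 50x − 41) ÷ lead(D) = −3x⁶ ÷ −x = 3x⁵. Subtract (3x⁵)·D = −3x⁶ + 27x⁵. Remainder: −5x⁵ + 47x⁴ − 13x³ − 39x² − 50x − 41.
Step 2: lead(−5x⁵ + 47x⁴ − 13x³ − 39x² − 50x − 41) ÷ lead(D) = −5x⁵ ÷ −x = 5x⁴. Subtract (5x⁴)·D = −5x⁵ + 45x⁴. Remainder: 2x⁴ − 13x³ − 39x² − 50x − 41.
Step 3: lead(2x⁴ − 13x³ − 39x² − 50x − 41) ÷ lead(D) = 2x⁴ ÷ −x = −2x³. Subtract (−2x³)·D = 2x⁴ − 18x³. Remainder: 5x³ − 39x² − 50x − 41.
Step 4: lead(5x³ − 39x² − 50x − 41) ÷ lead(D) = 5x³ ÷ −x = −5x². Subtract (−5x²)·D = 5x³ − 45x². Remainder: 6x² − 50x − 41.
Step 5: lead(6x² − 50x − 41) ÷ lead(D) = 6x² ÷ −x = −6x. Subtract (−6x)·D = 6x² − 54x. Remainder: 4x − 41.
Step 6: lead(4x − 41) ÷ lead(D) = 4x ÷ −x = −4. Subtract (−4)·D = 4x − 36. Remainder: −5.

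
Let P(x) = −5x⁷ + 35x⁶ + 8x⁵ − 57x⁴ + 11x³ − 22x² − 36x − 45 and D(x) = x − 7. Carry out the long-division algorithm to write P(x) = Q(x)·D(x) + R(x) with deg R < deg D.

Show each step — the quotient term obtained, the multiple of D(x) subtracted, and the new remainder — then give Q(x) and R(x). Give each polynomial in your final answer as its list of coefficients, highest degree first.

Step 1: lead(−5x⁷ + 35x⁶ + 8x⁵ − 57x⁴ + 11x³ − 22x² − 36x − 45) ÷ lead(D) = −5x⁷ ÷ x = −5x⁶. Subtract (−5x⁶)·D = −5x⁷ + 35x⁶. Remainder: 8x⁵ − 57x⁴ + 11x³ − 22x² − 36x − 45.
Step 2: lead(8x⁵ − 57x⁴ + 11x³ − 22x² − 36x − 45) ÷ lead(D) = 8x⁵ ÷ x = 8x⁴. Subtract (8x⁴)·D = 8x⁵ − 56x⁴. Remainder: −x⁴ + 11x³ − 22x² − 36x − 45.
Step 3: lead(−x⁴ + 11x³ − 22x² − 36x − 45) ÷ lead(D) = −x⁴ ÷ x = −x³. Subtract (−x³)·D = −x⁴ + 7x³. Remainder: 4x³ − 22x² − 36x − 45.
Step 4: lead(4x³ − 22x² − 36x − 45) ÷ lead(D) = 4x³ ÷ x = 4x². Subtract (4x²)·D = 4x³ − 28x². Remainder: 6x² − 36x − 45.
Step 5: lead(6x² − 36x − 45) ÷ lead(D) = 6x² ÷ x = 6x. Subtract (6x)·D = 6x² − 42x. Remainder: 6x − 45.
Step 6: lead(6x − 45) ÷ lead(D) = 6x ÷ x = 6. Subtract (6)·D = 6x − 42. Remainder: −3.

Q = [-5, 0, 8, -1, 4, 6, 6]; R = [-3]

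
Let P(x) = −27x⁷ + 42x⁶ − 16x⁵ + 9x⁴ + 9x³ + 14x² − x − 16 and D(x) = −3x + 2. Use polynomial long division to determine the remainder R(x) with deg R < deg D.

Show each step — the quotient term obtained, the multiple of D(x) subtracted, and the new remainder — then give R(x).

Step 1: lead(−27x⁷ + 42x⁶ − 16x⁵ + 9x⁴ + 9x³ + 14x² − x − 16) ÷ lead(D) = −27x⁷ ÷ −3x = 9x⁶. Subtract (9x⁶)·D = −27x⁷ + 18x⁶. Remainder: 24x⁶ − 16x⁵ + 9x⁴ + 9x³ + 14x² − x − 16.
Step 2: lead(24x⁶ − 16x⁵ + 9x⁴ + 9x³ + 14x² − x − 16) ÷ lead(D) = 24x⁶ ÷ −3x = −8x⁵. Subtract (−8x⁵)·D = 24x⁶ − 16x⁵. Remainder: 9x⁴ + 9x³ + 14x² − x − 16.
Step 3: lead(9x⁴ + 9x³ + 14x² − x − 16) ÷ lead(D) = 9x⁴ ÷ −3x = −3x³. Subtract (−3x³)·D = 9x⁴ − 6x³. Remainder: 15x³ + 14x² − x − 16.
Step 4: lead(15x³ + 14x² − x − 16) ÷ lead(D) = 15x³ ÷ −3x = −5x². Subtract (−5x²)·D = 15x³ − 10x². Remainder: 24x² − x − 16.
Step 5: lead(24x² − x − 16) ÷ lead(D) = 24x² ÷ −3x = −8x. Subtract (−8x)·D = 24x² − 16x. Remainder: 15x − 16.
Step 6: lead(15x − 16) ÷ lead(D) = 15x ÷ −3x = −5. Subtract (−5)·D = 15x − 10. Remainder: −6.

R(x) = −6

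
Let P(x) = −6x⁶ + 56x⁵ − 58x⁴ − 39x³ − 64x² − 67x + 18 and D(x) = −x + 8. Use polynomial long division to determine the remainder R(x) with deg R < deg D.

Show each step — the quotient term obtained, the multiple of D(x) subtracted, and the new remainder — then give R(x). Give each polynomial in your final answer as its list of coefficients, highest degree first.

R = [-6]

Step 1: lead(−6x⁶ + 56x⁵ − 58x⁴ − 39x³ − 64x² − 67x + 18) ÷ lead(D) = −6x⁶ ÷ −x = 6x⁵. Subtract (6x⁵)·D = −6x⁶ + 48x⁵. Remainder: 8x⁵ − 58x⁴ − 39x³ − 64x² − 67x + 18.
Step 2: lead(8x⁵ − 58x⁴ − 39x³ − 64x² − 67x + 18) ÷ lead(D) = 8x⁵ ÷ −x = −8x⁴. Subtract (−8x⁴)·D = 8x⁵ − 64x⁴. Remainder: 6x⁴ − 39x³ − 64x² − 67x + 18.
Step 3: lead(6x⁴ − 39x³ − 64x² − 67x + 18) ÷ lead(D) = 6x⁴ ÷ −x = −6x³. Subtract (−6x³)·D = 6x⁴ − 48x³. Remainder: 9x³ − 64x² − 67x + 18.
Step 4: lead(9x³ − 64x² − 67x + 18) ÷ lead(D) = 9x³ ÷ −x = −9x². Subtract (−9x²)·D = 9x³ − 72x². Remainder: 8x² − 67x + 18.
Step 5: lead(8x² − 67x + 18) ÷ lead(D) = 8x² ÷ −x = −8x. Subtract (−8x)·D = 8x² − 64x. Remainder: −3x + 18.
Step 6: lead(−3x + 18) ÷ lead(D) = −3x ÷ −x = 3. Subtract (3)·D = −3x + 24. Remainder: −6.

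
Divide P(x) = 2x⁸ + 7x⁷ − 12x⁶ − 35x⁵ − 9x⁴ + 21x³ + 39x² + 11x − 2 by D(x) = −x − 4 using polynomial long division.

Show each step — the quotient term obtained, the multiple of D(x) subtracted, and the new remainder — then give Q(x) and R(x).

Step 1: lead(2x⁸ + 7x⁷ − 12x⁶ − 35x⁵ − 9x⁴ + 21x³ + 39x² + 11x − 2) ÷ lead(D) = 2x⁸ ÷ −x = −2x⁷. Subtract (−2x⁷)·D = 2x⁸ + 8x⁷. Remainder: −x⁷ − 12x⁶ − 35x⁵ − 9x⁴ + 21x³ + 39x² + 11x − 2.
Step 2: lead(−x⁷ − 12x⁶ − 35x⁵ − 9x⁴ + 21x³ + 39x² + 11x − 2) ÷ lead(D) = −x⁷ ÷ −x = x⁶. Subtract (x⁶)·D = −x⁷ − 4x⁶. Remainder: −8x⁶ − 35x⁵ − 9x⁴ + 21x³ + 39x² + 11x − 2.
Step 3: lead(−8x⁶ − 35x⁵ − 9x⁴ + 21x³ + 39x² + 11x − 2) ÷ lead(D) = −8x⁶ ÷ −x = 8x⁵. Subtract (8x⁵)·D = −8x⁶ − 32x⁵. Remainder: −3x⁵ − 9x⁴ + 21x³ + 39x² + 11x − 2.
Step 4: lead(−3x⁵ − 9x⁴ + 21x³ + 39x² + 11x − 2) ÷ lead(D) = −3x⁵ ÷ −x = 3x⁴. Subtract (3x⁴)·D = −3x⁵ − 12x⁴. Remainder: 3x⁴ + 21x³ + 39x² + 11x − 2.
Step 5: lead(3x⁴ + 21x³ + 39x² + 11x − 2) ÷ lead(D) = 3x⁴ ÷ −x = −3x³. Subtract (−3x³)·D = 3x⁴ + 12x³. Remainder: 9x³ + 39x² + 11x − 2.
Step 6: lead(9x³ + 39x² + 11x − 2) ÷ lead(D) = 9x³ ÷ −x = −9x². Subtract (−9x²)·D = 9x³ + 36x². Remainder: 3x² + 11x − 2.
Step 7: lead(3x² + 11x − 2) ÷ lead(D) = 3x² ÷ −x = −3x. Subtract (−3x)·D = 3x² + 12x. Remainder: −x − 2.
Step 8: lead(−x − 2) ÷ lead(D) = −x ÷ −x = 1. Subtract (1)·D = −x − 4. Remainder: 2.

Q(x) = −2x⁷ + x⁶ + 8x⁵ + 3x⁴ − 3x³ − 9x² − 3x + 1; R(x) = 2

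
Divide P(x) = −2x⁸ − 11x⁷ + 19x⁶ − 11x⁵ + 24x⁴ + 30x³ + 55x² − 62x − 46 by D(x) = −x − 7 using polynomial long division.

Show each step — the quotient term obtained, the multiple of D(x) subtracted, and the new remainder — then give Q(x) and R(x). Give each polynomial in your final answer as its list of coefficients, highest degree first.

Q = [2, -3, 2, -3, -3, -9, 8, 6]; R = [-4]

Step 1: lead(−2x⁸ − 11x⁷ + 19x⁶ − 11x⁵ + 24x⁴ + 30x³ + 55x² − 62x − 46) ÷ lead(D) = −2x⁸ ÷ −x = 2x⁷. Subtract (2x⁷)·D = −2x⁸ − 14x⁷. Remainder: 3x⁷ + 19x⁶ − 11x⁵ + 24x⁴ + 30x³ + 55x² − 62x − 46.
Step 2: lead(3x⁷ + 19x⁶ − 11x⁵ + 24x⁴ + 30x³ + 55x² − 62x − 46) ÷ lead(D) = 3x⁷ ÷ −x = −3x⁶. Subtract (−3x⁶)·D = 3x⁷ + 21x⁶. Remainder: −2x⁶ − 11x⁵ + 24x⁴ + 30x³ + 55x² − 62x − 46.
Step 3: lead(−2x⁶ − 11x⁵ + 24x⁴ + 30x³ + 55x² − 62x − 46) ÷ lead(D) = −2x⁶ ÷ −x = 2x⁵. Subtract (2x⁵)·D = −2x⁶ − 14x⁵. Remainder: 3x⁵ + 24x⁴ + 30x³ + 55x² − 62x − 46.
Step 4: lead(3x⁵ + 24x⁴ + 30x³ + 55x² − 62x − 46) ÷ lead(D) = 3x⁵ ÷ −x = −3x⁴. Subtract (−3x⁴)·D = 3x⁵ + 21x⁴. Remainder: 3x⁴ + 30x³ + 55x² − 62x − 46.
Step 5: lead(3x⁴ + 30x³ + 55x² − 62x − 46) ÷ lead(D) = 3x⁴ ÷ −x = −3x³. Subtract (−3x³)·D = 3x⁴ + 21x³. Remainder: 9x³ + 55x² − 62x − 46.
Step 6: lead(9x³ + 55x² − 62x − 46) ÷ lead(D) = 9x³ ÷ −x = −9x². Subtract (−9x²)·D = 9x³ + 63x². Remainder: −8x² − 62x − 46.
Step 7: lead(−8x² − 62x − 46) ÷ lead(D) = −8x² ÷ −x = 8x. Subtract (8x)·D = −8x² − 56x. Remainder: −6x − 46.
Step 8: lead(−6x − 46) ÷ lead(D) = −6x ÷ −x = 6. Subtract (6)·D = −6x − 42. Remainder: −4.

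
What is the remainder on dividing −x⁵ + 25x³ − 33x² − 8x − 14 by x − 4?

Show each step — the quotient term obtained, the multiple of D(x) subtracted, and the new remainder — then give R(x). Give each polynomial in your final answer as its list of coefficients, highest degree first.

Step 1: lead(−x⁵ + 25x³ − 33x² − 8x − 14) ÷ lead(D) = −x⁵ ÷ x = −x⁴. Subtract (−x⁴)·D = −x⁵ + 4x⁴. Remainder: −4x⁴ + 25x³ − 33x² − 8x − 14.
Step 2: lead(−4x⁴ + 25x³ − 33x² − 8x − 14) ÷ lead(D) = −4x⁴ ÷ x = −4x³. Subtract (−4x³)·D = −4x⁴ + 16x³. Remainder: 9x³ − 33x² − 8x − 14.
Step 3: lead(9x³ − 33x² − 8x − 14) ÷ lead(D) = 9x³ ÷ x = 9x². Subtract (9x²)·D = 9x³ − 36x². Remainder: 3x² − 8x − 14.
Step 4: lead(3x² − 8x − 14) ÷ lead(D) = 3x² ÷ x = 3x. Subtract (3x)·D = 3x² − 12x. Remainder: 4x − 14.
Step 5: lead(4x − 14) ÷ lead(D) = 4x ÷ x = 4. Subtract (4)·D = 4x − 16. Remainder: 2.

R = [2]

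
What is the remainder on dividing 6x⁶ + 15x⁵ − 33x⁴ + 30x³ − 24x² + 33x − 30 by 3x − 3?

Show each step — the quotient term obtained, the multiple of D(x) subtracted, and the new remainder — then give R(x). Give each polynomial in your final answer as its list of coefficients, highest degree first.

R = [-3]

Step 1: lead(6x⁶ + 15x⁵ − 33x⁴ + 30x³ − 24x² + 33x − 30) ÷ lead(D) = 6x⁶ ÷ 3x = 2x⁵. Subtract (2x⁵)·D = 6x⁶ − 6x⁵. Remainder: 21x⁵ − 33x⁴ + 30x³ − 24x² + 33x − 30.
Step 2: lead(21x⁵ − 33x⁴ + 30x³ − 24x² + 33x − 30) ÷ lead(D) = 21x⁵ ÷ 3x = 7x⁴. Subtract (7x⁴)·D = 21x⁵ − 21x⁴. Remainder: −12x⁴ + 30x³ − 24x² + 33x − 30.
Step 3: lead(−12x⁴ + 30x³ − 24x² + 33x − 30) ÷ lead(D) = −12x⁴ ÷ 3x = −4x³. Subtract (−4x³)·D = −12x⁴ + 12x³. Remainder: 18x³ − 24x² + 33x − 30.
Step 4: lead(18x³ − 24x² + 33x − 30) ÷ lead(D) = 18x³ ÷ 3x = 6x². Subtract (6x²)·D = 18x³ − 18x². Remainder: −6x² + 33x − 30.
Step 5: lead(−6x² + 33x − 30) ÷ lead(D) = −6x² ÷ 3x = −2x. Subtract (−2x)·D = −6x² + 6x. Remainder: 27x − 30.
Step 6: lead(27x − 30) ÷ lead(D) = 27x ÷ 3x = 9. Subtract (9)·D = 27x − 27. Remainder: −3.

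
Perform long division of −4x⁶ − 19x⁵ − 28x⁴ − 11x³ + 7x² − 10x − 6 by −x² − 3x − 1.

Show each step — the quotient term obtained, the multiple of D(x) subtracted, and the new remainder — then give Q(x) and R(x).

Step 1: lead(−4x⁶ − 19x⁵ − 28x⁴ − 11x³ + 7x² − 10x − 6) ÷ lead(D) = −4x⁶ ÷ −x² = 4x⁴. Subtract (4x⁴)·D = −4x⁶ − 12x⁵ − 4x⁴. Remainder: −7x⁵ − 24x⁴ − 11x³ + 7x² − 10x − 6.
Step 2: lead(−7x⁵ − 24x⁴ − 11x³ + 7x² − 10x − 6) ÷ lead(D) = −7x⁵ ÷ −x² = 7x³. Subtract (7x³)·D = −7x⁵ − 21x⁴ − 7x³. Remainder: −3x⁴ − 4x³ + 7x² − 10x − 6.
Step 3: lead(−3x⁴ − 4x³ + 7x² − 10x − 6) ÷ lead(D) = −3x⁴ ÷ −x² = 3x². Subtract (3x²)·D = −3x⁴ − 9x³ − 3x². Remainder: 5x³ + 10x² − 10x − 6.
Step 4: lead(5x³ + 10x² − 10x − 6) ÷ lead(D) = 5x³ ÷ −x² = −5x. Subtract (−5x)·D = 5x³ + 15x² + 5x. Remainder: −5x² − 15x − 6.
Step 5: lead(−5x² − 15x − 6) ÷ lead(D) = −5x² ÷ −x² = 5. Subtract (5)·D = −5x² − 15x − 5. Remainder: −1.

Q(x) = 4x⁴ + 7x³ + 3x² − 5x + 5; R(x) = −1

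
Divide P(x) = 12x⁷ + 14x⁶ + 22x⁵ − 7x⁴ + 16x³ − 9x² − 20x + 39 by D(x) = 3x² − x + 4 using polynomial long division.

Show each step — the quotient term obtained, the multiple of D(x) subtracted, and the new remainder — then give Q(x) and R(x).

Q(x) = 4x⁵ + 6x⁴ + 4x³ − 9x² − 3x + 8; R(x) = 7

Step 1: lead(12x⁷ + 14x⁶ + 22x⁵ − 7x⁴ + 16x³ − 9x² − 20x + 39) ÷ lead(D) = 12x⁷ ÷ 3x² = 4x⁵. Subtract (4x⁵)·D = 12x⁷ − 4x⁶ + 16x⁵. Remainder: 18x⁶ + 6x⁵ − 7x⁴ + 16x³ − 9x² − 20x + 39.
Step 2: lead(18x⁶ + 6x⁵ − 7x⁴ + 16x³ − 9x² − 20x + 39) ÷ lead(D) = 18x⁶ ÷ 3x² = 6x⁴. Subtract (6x⁴)·D = 18x⁶ − 6x⁵ + 24x⁴. Remainder: 12x⁵ − 31x⁴ + 16x³ − 9x² − 20x + 39.
Step 3: lead(12x⁵ − 31x⁴ + 16x³ − 9x² − 20x + 39) ÷ lead(D) = 12x⁵ ÷ 3x² = 4x³. Subtract (4x³)·D = 12x⁵ − 4x⁴ + 16x³. Remainder: −27x⁴ − 9x² − 20x + 39.
Step 4: lead(−27x⁴ − 9x² − 20x + 39) ÷ lead(D) = −27x⁴ ÷ 3x² = −9x². Subtract (−9x²)·D = −27x⁴ + 9x³ − 36x². Remainder: −9x³ + 27x² − 20x + 39.
Step 5: lead(−9x³ + 27x² − 20x + 39) ÷ lead(D) = −9x³ ÷ 3x² = −3x. Subtract (−3x)·D = −9x³ + 3x² − 12x. Remainder: 24x² − 8x + 39.
Step 6: lead(24x² − 8x + 39) ÷ lead(D) = 24x² ÷ 3x² = 8. Subtract (8)·D = 24x² − 8x + 32. Remainder: 7.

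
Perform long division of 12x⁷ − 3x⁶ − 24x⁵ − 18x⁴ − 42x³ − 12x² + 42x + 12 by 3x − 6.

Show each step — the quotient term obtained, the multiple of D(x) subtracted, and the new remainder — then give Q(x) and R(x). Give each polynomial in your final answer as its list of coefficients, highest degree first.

Step 1: lead(12x⁷ − 3x⁶ − 24x⁵ − 18x⁴ − 42x³ − 12x² + 42x + 12) ÷ lead(D) = 12x⁷ ÷ 3x = 4x⁶. Subtract (4x⁶)·D = 12x⁷ − 24x⁶. Remainder: 21x⁶ − 24x⁵ − 18x⁴ − 42x³ − 12x² + 42x + 12.
Step 2: lead(21x⁶ − 24x⁵ − 18x⁴ − 42x³ − 12x² + 42x + 12) ÷ lead(D) = 21x⁶ ÷ 3x = 7x⁵. Subtract (7x⁵)·D = 21x⁶ − 42x⁵. Remainder: 18x⁵ − 18x⁴ − 42x³ − 12x² + 42x + 12.
Step 3: lead(18x⁵ − 18x⁴ − 42x³ − 12x² + 42x + 12) ÷ lead(D) = 18x⁵ ÷ 3x = 6x⁴. Subtract (6x⁴)·D = 18x⁵ − 36x⁴. Remainder: 18x⁴ − 42x³ − 12x² + 42x + 12.
Step 4: lead(18x⁴ − 42x³ − 12x² + 42x + 12) ÷ lead(D) = 18x⁴ ÷ 3x = 6x³. Subtract (6x³)·D = 18x⁴ − 36x³. Remainder: −6x³ − 12x² + 42x + 12.
Step 5: lead(−6x³ − 12x² + 42x + 12) ÷ lead(D) = −6x³ ÷ 3x = −2x². Subtract (−2x²)·D = −6x³ + 12x². Remainder: −24x² + 42x + 12.
Step 6: lead(−24x² + 42x + 12) ÷ lead(D) = −24x² ÷ 3x = −8x. Subtract (−8x)·D = −24x² + 48x. Remainder: −6x + 12.
Step 7: lead(−6x + 12) ÷ lead(D) = −6x ÷ 3x = −2. Subtract (−2)·D = −6x + 12. Remainder: 0.

Q = [4, 7, 6, 6, -2, -8, -2]; R = [0]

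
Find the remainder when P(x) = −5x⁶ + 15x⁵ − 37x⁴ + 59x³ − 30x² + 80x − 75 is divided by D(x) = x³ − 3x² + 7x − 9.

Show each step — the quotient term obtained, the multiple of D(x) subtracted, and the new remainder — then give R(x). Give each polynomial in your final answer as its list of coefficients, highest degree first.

R = [8, 6, -3]

Step 1: lead(−5x⁶ + 15x⁵ − 37x⁴ + 59x³ − 30x² + 80x − 75) ÷ lead(D) = −5x⁶ ÷ x³ = −5x³. Subtract (−5x³)·D = −5x⁶ + 15x⁵ − 35x⁴ + 45x³. Remainder: −2x⁴ + 14x³ − 30x² + 80x − 75.
Step 2: lead(−2x⁴ + 14x³ − 30x² + 80x − 75) ÷ lead(D) = −2x⁴ ÷ x³ = −2x. Subtract (−2x)·D = −2x⁴ + 6x³ − 14x² + 18x. Remainder: 8x³ − 16x² + 62x − 75.
Step 3: lead(8x³ − 16x² + 62x − 75) ÷ lead(D) = 8x³ ÷ x³ = 8. Subtract (8)·D = 8x³ − 24x² + 56x − 72. Remainder: 8x² + 6x − 3.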